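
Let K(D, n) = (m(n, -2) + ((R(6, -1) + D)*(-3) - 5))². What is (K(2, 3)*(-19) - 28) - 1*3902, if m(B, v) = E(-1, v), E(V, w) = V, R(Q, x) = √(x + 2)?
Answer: -8205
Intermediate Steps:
R(Q, x) = √(2 + x)
m(B, v) = -1
K(D, n) = (-9 - 3*D)² (K(D, n) = (-1 + ((√(2 - 1) + D)*(-3) - 5))² = (-1 + ((√1 + D)*(-3) - 5))² = (-1 + ((1 + D)*(-3) - 5))² = (-1 + ((-3 - 3*D) - 5))² = (-1 + (-8 - 3*D))² = (-9 - 3*D)²)
(K(2, 3)*(-19) - 28) - 1*3902 = ((9*(3 + 2)²)*(-19) - 28) - 1*3902 = ((9*5²)*(-19) - 28) - 3902 = ((9*25)*(-19) - 28) - 3902 = (225*(-19) - 28) - 3902 = (-4275 - 28) - 3902 = -4303 - 3902 = -8205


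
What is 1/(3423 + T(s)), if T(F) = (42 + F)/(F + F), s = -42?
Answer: 1/3423 ≈ 0.00029214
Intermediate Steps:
T(F) = (42 + F)/(2*F) (T(F) = (42 + F)/((2*F)) = (42 + F)*(1/(2*F)) = (42 + F)/(2*F))
1/(3423 + T(s)) = 1/(3423 + (1/2)*(42 - 42)/(-42)) = 1/(3423 + (1/2)*(-1/42)*0) = 1/(3423 + 0) = 1/3423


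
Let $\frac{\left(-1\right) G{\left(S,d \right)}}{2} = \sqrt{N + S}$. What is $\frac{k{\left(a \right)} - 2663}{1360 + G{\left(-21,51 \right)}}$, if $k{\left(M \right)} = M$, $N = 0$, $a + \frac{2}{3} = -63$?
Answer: $- \frac{2781200}{1387263} - \frac{4090 i \sqrt{21}}{1387263} \approx -2.0048 - 0.013511 i$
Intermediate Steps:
$a = - \frac{191}{3}$ ($a = - \frac{2}{3} - 63 = - \frac{191}{3} \approx -63.667$)
$G{\left(S,d \right)} = - 2 \sqrt{S}$ ($G{\left(S,d \right)} = - 2 \sqrt{0 + S} = - 2 \sqrt{S}$)
$\frac{k{\left(a \right)} - 2663}{1360 + G{\left(-21,51 \right)}} = \frac{- \frac{191}{3} - 2663}{1360 - 2 \sqrt{-21}} = - \frac{8180}{3 \left(1360 - 2 i \sqrt{21}\right)}$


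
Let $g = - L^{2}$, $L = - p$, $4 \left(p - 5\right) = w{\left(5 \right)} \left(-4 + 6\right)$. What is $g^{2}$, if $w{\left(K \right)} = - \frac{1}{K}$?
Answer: $\frac{5764801}{10000} \approx 576.48$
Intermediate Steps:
$p = \frac{49}{10}$ ($p = 5 + \frac{- \frac{1}{5} \left(-4 + 6\right)}{4} = 5 + \frac{\left(-1\right) \frac{1}{5} \cdot 2}{4} = 5 + \frac{\left(- \frac{1}{5}\right) 2}{4} = 5 + \frac{1}{4} \left(- \frac{2}{5}\right) = 5 - \frac{1}{10} = \frac{49}{10} \approx 4.9$)
$L = - \frac{49}{10}$ ($L = \left(-1\right) \frac{49}{10} = - \frac{49}{10} \approx -4.9$)
$g = - \frac{2401}{100}$ ($g = - \left(- \frac{49}{10}\right)^{2} = \left(-1\right) \frac{2401}{100} = - \frac{2401}{100} \approx -24.01$)
$g^{2} = \left(- \frac{2401}{100}\right)^{2} = \frac{5764801}{10000}$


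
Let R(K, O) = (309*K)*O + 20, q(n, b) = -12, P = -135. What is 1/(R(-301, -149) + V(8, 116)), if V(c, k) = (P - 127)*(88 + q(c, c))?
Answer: 1/13838449 ≈ 7.2262e-8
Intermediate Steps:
R(K, O) = 20 + 309*K*O (R(K, O) = 309*K*O + 20 = 20 + 309*K*O)
V(c, k) = -19912 (V(c, k) = (-135 - 127)*(88 - 12) = -262*76 = -19912)
1/(R(-301, -149) + V(8, 116)) = 1/((20 + 309*(-301)*(-149)) - 19912) = 1/((20 + 13858341) - 19912) = 1/(13858361 - 19912) = 1/13838449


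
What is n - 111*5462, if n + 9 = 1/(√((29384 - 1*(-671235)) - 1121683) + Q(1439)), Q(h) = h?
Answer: -1510746817996/2491785 - 2*I*√105266/2491785 ≈ -6.0629e+5 - 0.00026041*I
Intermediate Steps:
n = -9 + 1/(1439 + 2*I*√105266) (n = -9 + 1/(√((29384 - 1*(-671235)) - 1121683) + 1439) = -9 + 1/(√((29384 + 671235) - 1121683) + 1439) = -9 + 1/(√(700619 - 1121683) + 1439) = -9 + 1/(√(-421064) + 1439) = -9 + 1/(2*I*√105266 + 1439) = -9 + 1/(1439 + 2*I*√105266) ≈ -8.9994 - 0.00026041*I)
n - 111*5462 = (-22424626/2491785 - 2*I*√105266/2491785) - 111*5462 = (-22424626/2491785 - 2*I*√105266/2491785) - 1*606282 = (-22424626/2491785 - 2*I*√105266/2491785) - 606282 = -1510746817996/2491785 - 2*I*√105266/2491785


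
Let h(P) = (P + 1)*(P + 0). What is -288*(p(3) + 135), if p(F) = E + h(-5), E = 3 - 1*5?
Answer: -44064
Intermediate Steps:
h(P) = P*(1 + P) (h(P) = (1 + P)*P = P*(1 + P))
E = -2 (E = 3 - 5 = -2)
p(F) = 18 (p(F) = -2 - 5*(1 - 5) = -2 - 5*(-4) = -2 + 20 = 18)
-288*(p(3) + 135) = -288*(18 + 135) = -288*153 = -44064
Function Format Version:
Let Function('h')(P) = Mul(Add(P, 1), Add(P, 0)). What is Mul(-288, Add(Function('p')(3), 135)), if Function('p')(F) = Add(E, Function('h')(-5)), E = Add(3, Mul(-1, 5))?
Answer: -44064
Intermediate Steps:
Function('h')(P) = Mul(P, Add(1, P)) (Function('h')(P) = Mul(Add(1, P), P) = Mul(P, Add(1, P)))
E = -2 (E = Add(3, -5) = -2)
Function('p')(F) = 18 (Function('p')(F) = Add(-2, Mul(-5, Add(1, -5))) = Add(-2, Mul(-5, -4)) = Add(-2, 20) = 18)
Mul(-288, Add(Function('p')(3), 135)) = Mul(-288, Add(18, 135)) = Mul(-288, 153) = -44064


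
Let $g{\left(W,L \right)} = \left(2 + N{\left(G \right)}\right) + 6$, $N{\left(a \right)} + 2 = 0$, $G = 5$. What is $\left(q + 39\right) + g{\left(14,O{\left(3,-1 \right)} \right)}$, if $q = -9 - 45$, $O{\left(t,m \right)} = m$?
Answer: $-9$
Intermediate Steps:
$N{\left(a \right)} = -2$ ($N{\left(a \right)} = -2 + 0 = -2$)
$g{\left(W,L \right)} = 6$ ($g{\left(W,L \right)} = \left(2 - 2\right) + 6 = 0 + 6 = 6$)
$q = -54$ ($q = -9 - 45 = -54$)
$\left(q + 39\right) + g{\left(14,O{\left(3,-1 \right)} \right)} = \left(-54 + 39\right) + 6 = -15 + 6 = -9$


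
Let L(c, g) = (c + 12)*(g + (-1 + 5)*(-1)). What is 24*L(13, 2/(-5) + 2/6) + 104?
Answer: -2336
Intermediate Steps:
L(c, g) = (-4 + g)*(12 + c) (L(c, g) = (12 + c)*(g + 4*(-1)) = (12 + c)*(g - 4) = (12 + c)*(-4 + g) = (-4 + g)*(12 + c))
24*L(13, 2/(-5) + 2/6) + 104 = 24*(-48 - 4*13 + 12*(2/(-5) + 2/6) + 13*(2/(-5) + 2/6)) + 104 = 24*(-48 - 52 + 12*(2*(-⅕) + 2*(⅙)) + 13*(2*(-⅕) + 2*(⅙))) + 104 = 24*(-48 - 52 + 12*(-⅖ + ⅓) + 13*(-⅖ + ⅓)) + 104 = 24*(-48 - 52 + 12*(-1/15) + 13*(-1/15)) + 104 = 24*(-48 - 52 - ⅘ - 13/15) + 104 = 24*(-305/3) + 104 = -2440 + 104 = -2336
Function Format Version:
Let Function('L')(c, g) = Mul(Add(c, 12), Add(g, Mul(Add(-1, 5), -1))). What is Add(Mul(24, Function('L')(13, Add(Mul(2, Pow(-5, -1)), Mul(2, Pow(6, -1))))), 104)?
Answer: -2336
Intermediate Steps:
Function('L')(c, g) = Mul(Add(-4, g), Add(12, c)) (Function('L')(c, g) = Mul(Add(12, c), Add(g, Mul(4, -1))) = Mul(Add(12, c), Add(g, -4)) = Mul(Add(12, c), Add(-4, g)) = Mul(Add(-4, g), Add(12, c)))
Add(Mul(24, Function('L')(13, Add(Mul(2, Pow(-5, -1)), Mul(2, Pow(6, -1))))), 104) = Add(Mul(24, Add(-48, Mul(-4, 13), Mul(12, Add(Mul(2, Pow(-5, -1)), Mul(2, Pow(6, -1)))), Mul(13, Add(Mul(2, Pow(-5, -1)), Mul(2, Pow(6, -1)))))), 104) = Add(Mul(24, Add(-48, -52, Mul(12, Add(Mul(2, Rational(-1, 5)), Mul(2, Rational(1, 6)))), Mul(13, Add(Mul(2, Rational(-1, 5)), Mul(2, Rational(1, 6)))))), 104) = Add(Mul(24, Add(-48, -52, Mul(12, Add(Rational(-2, 5), Rational(1, 3))), Mul(13, Add(Rational(-2, 5), Rational(1, 3))))), 104) = Add(Mul(24, Add(-48, -52, Mul(12, Rational(-1, 15)), Mul(13, Rational(-1, 15)))), 104) = Add(Mul(24, Add(-48, -52, Rational(-4, 5), Rational(-13, 15))), 104) = Add(Mul(24, Rational(-305, 3)), 104) = Add(-2440, 104) = -2336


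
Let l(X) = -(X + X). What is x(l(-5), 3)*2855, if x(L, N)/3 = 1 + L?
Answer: 94215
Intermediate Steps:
l(X) = -2*X
x(L, N) = 3 + 3*L (x(L, N) = 3*(1 + L) = 3 + 3*L)
x(l(-5), 3)*2855 = (3 + 3*(-2*(-5)))*2855 = (3 + 3*10)*2855 = (3 + 30)*2855 = 33*2855 = 94215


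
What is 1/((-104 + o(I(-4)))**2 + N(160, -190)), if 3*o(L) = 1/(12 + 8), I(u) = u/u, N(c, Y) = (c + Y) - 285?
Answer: 3600/37791121 ≈ 9.5260e-5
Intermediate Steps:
N(c, Y) = -285 + Y + c (N(c, Y) = (Y + c) - 285 = -285 + Y + c)
I(u) = 1
o(L) = 1/60 (o(L) = 1/(3*(12 + 8)) = (1/3)/20 = (1/3)*(1/20) = 1/60)
1/((-104 + o(I(-4)))**2 + N(160, -190)) = 1/((-104 + 1/60)**2 + (-285 - 190 + 160)) = 1/((-6239/60)**2 - 315) = 1/(38925121/3600 - 315) = 1/(37791121/3600) = 3600/37791121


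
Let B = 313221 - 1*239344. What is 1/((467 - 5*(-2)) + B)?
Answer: 1/74354 ≈ 1.3449e-5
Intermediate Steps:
B = 73877 (B = 313221 - 239344 = 73877)
1/((467 - 5*(-2)) + B) = 1/((467 - 5*(-2)) + 73877) = 1/((467 + 10) + 73877) = 1/(477 + 73877) = 1/74354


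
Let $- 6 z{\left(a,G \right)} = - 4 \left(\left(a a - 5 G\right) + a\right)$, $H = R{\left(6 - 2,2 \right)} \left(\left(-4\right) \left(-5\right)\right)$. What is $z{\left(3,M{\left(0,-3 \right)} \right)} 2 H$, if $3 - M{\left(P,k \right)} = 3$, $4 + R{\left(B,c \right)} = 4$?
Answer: $0$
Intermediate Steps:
$R{\left(B,c \right)} = 0$ ($R{\left(B,c \right)} = -4 + 4 = 0$)
$M{\left(P,k \right)} = 0$ ($M{\left(P,k \right)} = 3 - 3 = 0$)
$H = 0$ ($H = 0 \left(\left(-4\right) \left(-5\right)\right) = 0 \cdot 20 = 0$)
$z{\left(a,G \right)} = - \frac{10 G}{3} + \frac{2 a}{3} + \frac{2 a^{2}}{3}$ ($z{\left(a,G \right)} = - \frac{\left(-4\right) \left(\left(a a - 5 G\right) + a\right)}{6} = - \frac{\left(-4\right) \left(\left(a^{2} - 5 G\right) + a\right)}{6} = - \frac{\left(-4\right) \left(a + a^{2} - 5 G\right)}{6} = - \frac{- 4 a - 4 a^{2} + 20 G}{6} = - \frac{10 G}{3} + \frac{2 a}{3} + \frac{2 a^{2}}{3}$)
$z{\left(3,M{\left(0,-3 \right)} \right)} 2 H = \left(\left(- \frac{10}{3}\right) 0 + \frac{2}{3} \cdot 3 + \frac{2 \cdot 3^{2}}{3}\right) 2 \cdot 0 = \left(0 + 2 + \frac{2}{3} \cdot 9\right) 2 \cdot 0 = \left(0 + 2 + 6\right) 2 \cdot 0 = 8 \cdot 2 \cdot 0 = 16 \cdot 0 = 0$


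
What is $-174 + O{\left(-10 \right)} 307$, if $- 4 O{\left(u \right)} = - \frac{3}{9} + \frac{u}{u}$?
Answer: $- \frac{1351}{6} \approx -225.17$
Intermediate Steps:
$O{\left(u \right)} = - \frac{1}{6}$ ($O{\left(u \right)} = - \frac{- \frac{3}{9} + \frac{u}{u}}{4} = - \frac{\left(-3\right) \frac{1}{9} + 1}{4} = - \frac{- \frac{1}{3} + 1}{4} = \left(- \frac{1}{4}\right) \frac{2}{3} = - \frac{1}{6}$)
$-174 + O{\left(-10 \right)} 307 = -174 - \frac{307}{6} = - \frac{1351}{6}$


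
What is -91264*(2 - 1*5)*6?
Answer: 1642752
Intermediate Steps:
-91264*(2 - 1*5)*6 = -91264*(2 - 5)*6 = -(-273792)*6 = -91264*(-18) = 1642752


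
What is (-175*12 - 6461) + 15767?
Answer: 7206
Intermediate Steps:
(-175*12 - 6461) + 15767 = (-2100 - 6461) + 15767 = -8561 + 15767 = 7206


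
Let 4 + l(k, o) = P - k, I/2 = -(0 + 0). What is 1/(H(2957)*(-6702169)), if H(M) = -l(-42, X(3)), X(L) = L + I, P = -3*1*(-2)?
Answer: 1/294895436 ≈ 3.3910e-9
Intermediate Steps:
P = 6 (P = -3*(-2) = 6)
I = 0 (I = 2*(-(0 + 0)) = 2*(-1*0) = 2*0 = 0)
X(L) = L (X(L) = L + 0 = L)
l(k, o) = 2 - k (l(k, o) = -4 + (6 - k) = 2 - k)
H(M) = -44 (H(M) = -(2 - 1*(-42)) = -(2 + 42) = -1*44 = -44)
1/(H(2957)*(-6702169)) = 1/(-44*(-6702169)) = -1/44*(-1/6702169) = 1/294895436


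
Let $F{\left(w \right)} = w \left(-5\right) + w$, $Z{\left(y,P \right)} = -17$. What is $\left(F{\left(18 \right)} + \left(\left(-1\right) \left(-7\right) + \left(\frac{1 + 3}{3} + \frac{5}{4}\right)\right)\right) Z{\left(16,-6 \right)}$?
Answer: $\frac{12733}{12} \approx 1061.1$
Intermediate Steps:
$F{\left(w \right)} = - 4 w$ ($F{\left(w \right)} = - 5 w + w = - 4 w$)
$\left(F{\left(18 \right)} + \left(\left(-1\right) \left(-7\right) + \left(\frac{1 + 3}{3} + \frac{5}{4}\right)\right)\right) Z{\left(16,-6 \right)} = \left(\left(-4\right) 18 + \left(\left(-1\right) \left(-7\right) + \left(\frac{1 + 3}{3} + \frac{5}{4}\right)\right)\right) \left(-17\right) = \left(-72 + \left(7 + \left(4 \cdot \frac{1}{3} + 5 \cdot \frac{1}{4}\right)\right)\right) \left(-17\right) = \left(-72 + \left(7 + \left(\frac{4}{3} + \frac{5}{4}\right)\right)\right) \left(-17\right) = \left(-72 + \left(7 + \frac{31}{12}\right)\right) \left(-17\right) = \left(-72 + \frac{115}{12}\right) \left(-17\right) = \left(- \frac{749}{12}\right) \left(-17\right) = \frac{12733}{12}$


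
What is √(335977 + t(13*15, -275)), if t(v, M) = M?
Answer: √335702 ≈ 579.40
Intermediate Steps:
√(335977 + t(13*15, -275)) = √(335977 - 275) = √335702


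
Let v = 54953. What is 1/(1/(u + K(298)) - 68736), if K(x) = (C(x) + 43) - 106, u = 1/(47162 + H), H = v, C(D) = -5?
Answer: -6943819/477290444899 ≈ -1.4548e-5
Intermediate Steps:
H = 54953
u = 1/102115 (u = 1/(47162 + 54953) = 1/102115 ≈ 9.7929e-6)
K(x) = -68 (K(x) = (-5 + 43) - 106 = 38 - 106 = -68)
1/(1/(u + K(298)) - 68736) = 1/(1/(1/102115 - 68) - 68736) = 1/(1/(-6943819/102115) - 68736) = 1/(-102115/6943819 - 68736) = 1/(-477290444899/6943819) = -6943819/477290444899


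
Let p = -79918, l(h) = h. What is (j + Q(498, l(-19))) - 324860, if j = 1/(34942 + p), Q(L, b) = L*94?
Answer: -12505486849/44976 ≈ -2.7805e+5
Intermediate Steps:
Q(L, b) = 94*L
j = -1/44976 (j = 1/(34942 - 79918) = 1/(-44976) = -1/44976 ≈ -2.2234e-5)
(j + Q(498, l(-19))) - 324860 = (-1/44976 + 94*498) - 324860 = (-1/44976 + 46812) - 324860 = 2105416511/44976 - 324860 = -12505486849/44976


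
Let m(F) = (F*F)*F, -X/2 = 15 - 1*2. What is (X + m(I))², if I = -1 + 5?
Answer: 1444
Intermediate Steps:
I = 4
X = -26 (X = -2*(15 - 1*2) = -2*(15 - 2) = -2*13 = -26)
m(F) = F³ (m(F) = F²*F = F³)
(X + m(I))² = (-26 + 4³)² = (-26 + 64)² = 38² = 1444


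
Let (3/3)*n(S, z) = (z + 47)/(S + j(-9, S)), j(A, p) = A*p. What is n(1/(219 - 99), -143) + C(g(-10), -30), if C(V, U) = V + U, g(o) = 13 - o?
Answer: 1433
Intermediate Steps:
n(S, z) = -(47 + z)/(8*S) (n(S, z) = (z + 47)/(S - 9*S) = (47 + z)/((-8*S)) = (47 + z)*(-1/(8*S)) = -(47 + z)/(8*S))
C(V, U) = U + V
n(1/(219 - 99), -143) + C(g(-10), -30) = (-47 - 1*(-143))/(8*(1/(219 - 99))) + (-30 + (13 - 1*(-10))) = (-47 + 143)/(8*(1/120)) + (-30 + (13 + 10)) = (⅛)*96/(1/120) + (-30 + 23) = (⅛)*120*96 - 7 = 1440 - 7 = 1433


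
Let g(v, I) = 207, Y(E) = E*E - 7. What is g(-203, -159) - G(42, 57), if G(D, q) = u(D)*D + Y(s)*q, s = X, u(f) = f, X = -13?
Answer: -10791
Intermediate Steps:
s = -13
Y(E) = -7 + E**2 (Y(E) = E**2 - 7 = -7 + E**2)
G(D, q) = D**2 + 162*q (G(D, q) = D*D + (-7 + (-13)**2)*q = D**2 + (-7 + 169)*q = D**2 + 162*q)
g(-203, -159) - G(42, 57) = 207 - (42**2 + 162*57) = 207 - (1764 + 9234) = 207 - 1*10998 = 207 - 10998 = -10791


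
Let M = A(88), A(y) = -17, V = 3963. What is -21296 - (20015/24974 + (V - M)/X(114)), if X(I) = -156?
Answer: -20717937311/973986 ≈ -21271.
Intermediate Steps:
M = -17
-21296 - (20015/24974 + (V - M)/X(114)) = -21296 - (20015/24974 + (3963 - 1*(-17))/(-156)) = -21296 - (20015*(1/24974) + (3963 + 17)*(-1/156)) = -21296 - (20015/24974 + 3980*(-1/156)) = -21296 - (20015/24974 - 995/39) = -21296 - 1*(-24068545/973986) = -21296 + 24068545/973986 = -20717937311/973986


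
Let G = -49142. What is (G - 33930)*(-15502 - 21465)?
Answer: 3070922624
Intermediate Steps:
(G - 33930)*(-15502 - 21465) = (-49142 - 33930)*(-15502 - 21465) = -83072*(-36967) = 3070922624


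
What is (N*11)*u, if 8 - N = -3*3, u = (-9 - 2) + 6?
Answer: -935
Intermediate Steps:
u = -5 (u = -11 + 6 = -5)
N = 17 (N = 8 - (-3)*3 = 8 - 1*(-9) = 8 + 9 = 17)
(N*11)*u = (17*11)*(-5) = 187*(-5) = -935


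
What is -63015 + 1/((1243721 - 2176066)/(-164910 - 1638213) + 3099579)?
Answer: -352185990251366307/5588923117562 ≈ -63015.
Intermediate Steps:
-63015 + 1/((1243721 - 2176066)/(-164910 - 1638213) + 3099579) = -63015 + 1/(-932345/(-1803123) + 3099579) = -63015 + 1/(-932345*(-1/1803123) + 3099579) = -63015 + 1/(932345/1803123 + 3099579) = -63015 + 1/(5588923117562/1803123) = -63015 + 1803123/5588923117562 = -352185990251366307/5588923117562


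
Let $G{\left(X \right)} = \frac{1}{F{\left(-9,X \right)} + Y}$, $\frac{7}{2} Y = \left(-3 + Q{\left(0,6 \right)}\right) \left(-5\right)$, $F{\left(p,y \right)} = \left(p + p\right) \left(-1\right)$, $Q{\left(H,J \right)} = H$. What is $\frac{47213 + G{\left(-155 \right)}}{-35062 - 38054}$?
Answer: $- \frac{7365235}{11406096} \approx -0.64573$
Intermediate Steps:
$F{\left(p,y \right)} = - 2 p$ ($F{\left(p,y \right)} = 2 p \left(-1\right) = - 2 p$)
$Y = \frac{30}{7}$ ($Y = \frac{2 \left(-3 + 0\right) \left(-5\right)}{7} = \frac{2 \left(\left(-3\right) \left(-5\right)\right)}{7} = \frac{2}{7} \cdot 15 = \frac{30}{7} \approx 4.2857$)
$G{\left(X \right)} = \frac{7}{156}$ ($G{\left(X \right)} = \frac{1}{\left(-2\right) \left(-9\right) + \frac{30}{7}} = \frac{1}{18 + \frac{30}{7}} = \frac{1}{\frac{156}{7}} = \frac{7}{156}$)
$\frac{47213 + G{\left(-155 \right)}}{-35062 - 38054} = \frac{47213 + \frac{7}{156}}{-35062 - 38054} = \frac{7365235}{156 \left(-73116\right)} = \frac{7365235}{156} \left(- \frac{1}{73116}\right) = - \frac{7365235}{11406096}$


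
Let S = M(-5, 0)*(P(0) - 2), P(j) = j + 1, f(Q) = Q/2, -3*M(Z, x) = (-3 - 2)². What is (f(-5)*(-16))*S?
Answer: 1000/3 ≈ 333.33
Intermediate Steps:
M(Z, x) = -25/3 (M(Z, x) = -(-3 - 2)²/3 = -⅓*(-5)² = -⅓*25 = -25/3)
f(Q) = Q/2 (f(Q) = Q*(½) = Q/2)
P(j) = 1 + j
S = 25/3 (S = -25*((1 + 0) - 2)/3 = -25*(1 - 2)/3 = -25/3*(-1) = 25/3 ≈ 8.3333)
(f(-5)*(-16))*S = (((½)*(-5))*(-16))*(25/3) = -5/2*(-16)*(25/3) = 40*(25/3) = 1000/3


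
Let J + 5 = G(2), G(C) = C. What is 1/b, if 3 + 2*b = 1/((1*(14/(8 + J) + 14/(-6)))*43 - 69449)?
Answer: -2082868/3124317 ≈ -0.66666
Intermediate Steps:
J = -3 (J = -5 + 2 = -3)
b = -3124317/2082868 (b = -3/2 + 1/(2*((1*(14/(8 - 3) + 14/(-6)))*43 - 69449)) = -3/2 + 1/(2*((1*(14/5 + 14*(-⅙)))*43 - 69449)) = -3/2 + 1/(2*((1*(14*(⅕) - 7/3))*43 - 69449)) = -3/2 + 1/(2*((1*(14/5 - 7/3))*43 - 69449)) = -3/2 + 1/(2*((1*(7/15))*43 - 69449)) = -3/2 + 1/(2*((7/15)*43 - 69449)) = -3/2 + 1/(2*(301/15 - 69449)) = -3/2 + 1/(2*(-1041434/15)) = -3/2 + (½)*(-15/1041434) = -3/2 - 15/2082868 = -3124317/2082868 ≈ -1.5000)
1/b = 1/(-3124317/2082868) = -2082868/3124317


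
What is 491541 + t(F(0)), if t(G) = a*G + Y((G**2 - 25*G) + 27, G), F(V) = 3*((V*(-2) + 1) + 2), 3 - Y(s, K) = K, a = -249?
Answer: 489294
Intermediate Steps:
Y(s, K) = 3 - K
F(V) = 9 - 6*V (F(V) = 3*((-2*V + 1) + 2) = 3*((1 - 2*V) + 2) = 3*(3 - 2*V) = 9 - 6*V)
t(G) = 3 - 250*G (t(G) = -249*G + (3 - G) = 3 - 250*G)
491541 + t(F(0)) = 491541 + (3 - 250*(9 - 6*0)) = 491541 + (3 - 250*(9 + 0)) = 491541 + (3 - 250*9) = 491541 + (3 - 2250) = 491541 - 2247 = 489294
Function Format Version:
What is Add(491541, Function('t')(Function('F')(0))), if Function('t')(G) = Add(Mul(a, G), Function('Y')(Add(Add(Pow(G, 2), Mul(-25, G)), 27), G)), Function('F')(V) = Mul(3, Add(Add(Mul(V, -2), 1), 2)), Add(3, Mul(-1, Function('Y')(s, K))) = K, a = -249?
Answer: 489294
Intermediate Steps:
Function('Y')(s, K) = Add(3, Mul(-1, K))
Function('F')(V) = Add(9, Mul(-6, V)) (Function('F')(V) = Mul(3, Add(Add(Mul(-2, V), 1), 2)) = Mul(3, Add(Add(1, Mul(-2, V)), 2)) = Mul(3, Add(3, Mul(-2, V))) = Add(9, Mul(-6, V)))
Function('t')(G) = Add(3, Mul(-250, G)) (Function('t')(G) = Add(Mul(-249, G), Add(3, Mul(-1, G))) = Add(3, Mul(-250, G)))
Add(491541, Function('t')(Function('F')(0))) = Add(491541, Add(3, Mul(-250, Add(9, Mul(-6, 0))))) = Add(491541, Add(3, Mul(-250, Add(9, 0)))) = Add(491541, Add(3, Mul(-250, 9))) = Add(491541, Add(3, -2250)) = Add(491541, -2247) = 489294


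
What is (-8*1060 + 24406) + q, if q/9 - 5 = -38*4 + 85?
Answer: 15368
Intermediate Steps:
q = -558 (q = 45 + 9*(-38*4 + 85) = 45 + 9*(-152 + 85) = 45 + 9*(-67) = 45 - 603 = -558)
(-8*1060 + 24406) + q = (-8*1060 + 24406) - 558 = (-8480 + 24406) - 558 = 15926 - 558 = 15368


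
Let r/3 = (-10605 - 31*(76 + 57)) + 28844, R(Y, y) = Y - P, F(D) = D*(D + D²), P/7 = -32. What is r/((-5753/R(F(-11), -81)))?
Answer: 41755128/5753 ≈ 7258.0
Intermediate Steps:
P = -224 (P = 7*(-32) = -224)
R(Y, y) = 224 + Y (R(Y, y) = Y - 1*(-224) = Y + 224 = 224 + Y)
r = 42348 (r = 3*((-10605 - 31*(76 + 57)) + 28844) = 3*((-10605 - 31*133) + 28844) = 3*((-10605 - 4123) + 28844) = 3*(-14728 + 28844) = 3*14116 = 42348)
r/((-5753/R(F(-11), -81))) = 42348/((-5753/(224 + (-11)²*(1 - 11)))) = 42348/((-5753/(224 + 121*(-10)))) = 42348/((-5753/(224 - 1210))) = 42348/((-5753/(-986))) = 42348/((-5753*(-1/986))) = 42348/(5753/986) = 42348*(986/5753) = 41755128/5753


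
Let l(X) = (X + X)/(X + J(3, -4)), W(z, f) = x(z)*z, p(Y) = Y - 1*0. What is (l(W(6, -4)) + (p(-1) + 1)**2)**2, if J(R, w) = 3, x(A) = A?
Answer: 576/169 ≈ 3.4083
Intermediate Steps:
p(Y) = Y (p(Y) = Y + 0 = Y)
W(z, f) = z**2 (W(z, f) = z*z = z**2)
l(X) = 2*X/(3 + X) (l(X) = (X + X)/(X + 3) = (2*X)/(3 + X) = 2*X/(3 + X))
(l(W(6, -4)) + (p(-1) + 1)**2)**2 = (2*6**2/(3 + 6**2) + (-1 + 1)**2)**2 = (2*36/(3 + 36) + 0**2)**2 = (2*36/39 + 0)**2 = (2*36*(1/39) + 0)**2 = (24/13 + 0)**2 = (24/13)**2 = 576/169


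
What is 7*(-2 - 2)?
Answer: -28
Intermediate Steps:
7*(-2 - 2) = 7*(-4) = -28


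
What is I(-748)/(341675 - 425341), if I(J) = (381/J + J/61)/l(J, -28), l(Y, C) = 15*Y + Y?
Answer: -582745/45687986584064 ≈ -1.2755e-8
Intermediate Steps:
l(Y, C) = 16*Y
I(J) = (381/J + J/61)/(16*J) (I(J) = (381/J + J/61)/((16*J)) = (381/J + J*(1/61))*(1/(16*J)) = (381/J + J/61)*(1/(16*J)) = (381/J + J/61)/(16*J))
I(-748)/(341675 - 425341) = ((1/976)*(23241 + (-748)²)/(-748)²)/(341675 - 425341) = ((1/976)*(1/559504)*(23241 + 559504))/(-83666) = ((1/976)*(1/559504)*582745)*(-1/83666) = (582745/546075904)*(-1/83666) = -582745/45687986584064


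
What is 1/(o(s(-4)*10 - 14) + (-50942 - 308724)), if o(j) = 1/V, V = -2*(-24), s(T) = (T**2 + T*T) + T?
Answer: -48/17263967 ≈ -2.7804e-6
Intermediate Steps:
s(T) = T + 2*T**2 (s(T) = (T**2 + T**2) + T = 2*T**2 + T = T + 2*T**2)
V = 48
o(j) = 1/48
1/(o(s(-4)*10 - 14) + (-50942 - 308724)) = 1/(1/48 + (-50942 - 308724)) = 1/(1/48 - 359666) = 1/(-17263967/48) = -48/17263967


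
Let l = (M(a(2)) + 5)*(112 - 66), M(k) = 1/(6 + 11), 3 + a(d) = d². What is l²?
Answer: 15649936/289 ≈ 54152.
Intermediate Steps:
a(d) = -3 + d²
M(k) = 1/17
l = 3956/17 (l = (1/17 + 5)*(112 - 66) = (86/17)*46 = 3956/17 ≈ 232.71)
l² = (3956/17)² = 15649936/289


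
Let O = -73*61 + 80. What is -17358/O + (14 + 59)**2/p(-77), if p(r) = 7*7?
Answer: 24154259/214277 ≈ 112.72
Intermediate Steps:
O = -4373 (O = -4453 + 80 = -4373)
p(r) = 49
-17358/O + (14 + 59)**2/p(-77) = -17358/(-4373) + (14 + 59)**2/49 = -17358*(-1/4373) + 73**2*(1/49) = 17358/4373 + 5329*(1/49) = 17358/4373 + 5329/49 = 24154259/214277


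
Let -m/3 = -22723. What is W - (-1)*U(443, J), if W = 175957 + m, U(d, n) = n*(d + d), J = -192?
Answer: 74014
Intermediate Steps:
m = 68169 (m = -3*(-22723) = 68169)
U(d, n) = 2*d*n (U(d, n) = n*(2*d) = 2*d*n)
W = 244126 (W = 175957 + 68169 = 244126)
W - (-1)*U(443, J) = 244126 - (-1)*2*443*(-192) = 244126 - (-1)*(-170112) = 244126 - 1*170112 = 244126 - 170112 = 74014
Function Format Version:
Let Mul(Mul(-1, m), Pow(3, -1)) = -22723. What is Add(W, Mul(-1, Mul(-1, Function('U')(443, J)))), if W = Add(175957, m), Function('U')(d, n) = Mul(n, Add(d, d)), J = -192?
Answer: 74014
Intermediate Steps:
m = 68169 (m = Mul(-3, -22723) = 68169)
Function('U')(d, n) = Mul(2, d, n) (Function('U')(d, n) = Mul(n, Mul(2, d)) = Mul(2, d, n))
W = 244126 (W = Add(175957, 68169) = 244126)
Add(W, Mul(-1, Mul(-1, Function('U')(443, J)))) = Add(244126, Mul(-1, Mul(-1, Mul(2, 443, -192)))) = Add(244126, Mul(-1, Mul(-1, -170112))) = Add(244126, Mul(-1, 170112)) = Add(244126, -170112) = 74014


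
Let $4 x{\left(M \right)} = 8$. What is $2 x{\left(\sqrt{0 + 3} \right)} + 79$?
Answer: $83$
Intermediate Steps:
$x{\left(M \right)} = 2$ ($x{\left(M \right)} = \frac{1}{4} \cdot 8 = 2$)
$2 x{\left(\sqrt{0 + 3} \right)} + 79 = 2 \cdot 2 + 79 = 4 + 79 = 83$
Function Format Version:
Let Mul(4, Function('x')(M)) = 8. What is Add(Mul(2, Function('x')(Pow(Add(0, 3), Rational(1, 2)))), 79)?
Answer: 83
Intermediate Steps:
Function('x')(M) = 2 (Function('x')(M) = Mul(Rational(1, 4), 8) = 2)
Add(Mul(2, Function('x')(Pow(Add(0, 3), Rational(1, 2)))), 79) = Add(Mul(2, 2), 79) = Add(4, 79) = 83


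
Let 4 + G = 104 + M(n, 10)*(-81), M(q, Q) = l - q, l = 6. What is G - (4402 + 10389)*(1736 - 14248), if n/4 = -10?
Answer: 185061366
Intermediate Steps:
n = -40 (n = 4*(-10) = -40)
M(q, Q) = 6 - q
G = -3626 (G = -4 + (104 + (6 - 1*(-40))*(-81)) = -4 + (104 + (6 + 40)*(-81)) = -4 + (104 + 46*(-81)) = -4 + (104 - 3726) = -4 - 3622 = -3626)
G - (4402 + 10389)*(1736 - 14248) = -3626 - (4402 + 10389)*(1736 - 14248) = -3626 - 14791*(-12512) = -3626 - 1*(-185064992) = -3626 + 185064992 = 185061366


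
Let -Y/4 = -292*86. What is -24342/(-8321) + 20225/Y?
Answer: 2613397441/835827808 ≈ 3.1267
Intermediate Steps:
Y = 100448 (Y = -(-1168)*86 = -4*(-25112) = 100448)
-24342/(-8321) + 20225/Y = -24342/(-8321) + 20225/100448 = -24342*(-1/8321) + 20225*(1/100448) = 24342/8321 + 20225/100448 = 2613397441/835827808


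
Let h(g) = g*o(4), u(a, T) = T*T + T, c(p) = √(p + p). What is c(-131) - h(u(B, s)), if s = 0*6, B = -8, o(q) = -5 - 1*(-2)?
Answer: I*√262 ≈ 16.186*I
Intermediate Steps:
c(p) = √2*√p (c(p) = √(2*p) = √2*√p)
o(q) = -3 (o(q) = -5 + 2 = -3)
s = 0
u(a, T) = T + T² (u(a, T) = T² + T = T + T²)
h(g) = -3*g (h(g) = g*(-3) = -3*g)
c(-131) - h(u(B, s)) = √2*√(-131) - (-3)*0*(1 + 0) = √2*(I*√131) - (-3)*0*1 = I*√262 - (-3)*0 = I*√262 - 1*0 = I*√262 + 0 = I*√262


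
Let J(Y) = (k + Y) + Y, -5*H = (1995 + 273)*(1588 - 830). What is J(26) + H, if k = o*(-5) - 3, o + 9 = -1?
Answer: -1718649/5 ≈ -3.4373e+5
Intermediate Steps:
o = -10 (o = -9 - 1 = -10)
k = 47 (k = -10*(-5) - 3 = 50 - 3 = 47)
H = -1719144/5 (H = -(1995 + 273)*(1588 - 830)/5 = -2268*758/5 = -⅕*1719144 = -1719144/5 ≈ -3.4383e+5)
J(Y) = 47 + 2*Y (J(Y) = (47 + Y) + Y = 47 + 2*Y)
J(26) + H = (47 + 2*26) - 1719144/5 = (47 + 52) - 1719144/5 = 99 - 1719144/5 = -1718649/5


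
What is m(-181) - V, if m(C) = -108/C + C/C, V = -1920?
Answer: 347809/181 ≈ 1921.6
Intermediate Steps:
m(C) = 1 - 108/C (m(C) = -108/C + 1 = 1 - 108/C)
m(-181) - V = (-108 - 181)/(-181) - 1*(-1920) = -1/181*(-289) + 1920 = 289/181 + 1920 = 347809/181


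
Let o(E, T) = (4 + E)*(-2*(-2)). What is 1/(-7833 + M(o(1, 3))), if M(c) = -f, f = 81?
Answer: -1/7914 ≈ -0.00012636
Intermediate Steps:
o(E, T) = 16 + 4*E (o(E, T) = (4 + E)*4 = 16 + 4*E)
M(c) = -81 (M(c) = -1*81 = -81)
1/(-7833 + M(o(1, 3))) = 1/(-7833 - 81) = 1/(-7914) = -1/7914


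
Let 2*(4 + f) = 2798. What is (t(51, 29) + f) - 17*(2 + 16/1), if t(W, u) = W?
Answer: 1140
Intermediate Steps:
f = 1395 (f = -4 + (½)*2798 = -4 + 1399 = 1395)
(t(51, 29) + f) - 17*(2 + 16/1) = (51 + 1395) - 17*(2 + 16/1) = 1446 - 17*(2 + 16*1) = 1446 - 17*(2 + 16) = 1446 - 17*18 = 1446 - 306 = 1140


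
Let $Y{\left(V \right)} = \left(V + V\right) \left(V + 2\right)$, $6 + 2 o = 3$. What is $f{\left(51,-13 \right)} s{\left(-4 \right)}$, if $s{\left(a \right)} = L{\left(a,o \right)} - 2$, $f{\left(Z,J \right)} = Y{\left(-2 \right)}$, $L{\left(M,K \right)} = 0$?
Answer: $0$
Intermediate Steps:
$o = - \frac{3}{2}$ ($o = -3 + \frac{1}{2} \cdot 3 = -3 + \frac{3}{2} = - \frac{3}{2} \approx -1.5$)
$Y{\left(V \right)} = 2 V \left(2 + V\right)$
$f{\left(Z,J \right)} = 0$ ($f{\left(Z,J \right)} = 2 \left(-2\right) \left(2 - 2\right) = 2 \left(-2\right) 0 = 0$)
$s{\left(a \right)} = -2$ ($s{\left(a \right)} = 0 - 2 = -2$)
$f{\left(51,-13 \right)} s{\left(-4 \right)} = 0 \left(-2\right) = 0$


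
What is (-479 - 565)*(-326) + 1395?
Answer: 341739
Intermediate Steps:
(-479 - 565)*(-326) + 1395 = -1044*(-326) + 1395 = 340344 + 1395 = 341739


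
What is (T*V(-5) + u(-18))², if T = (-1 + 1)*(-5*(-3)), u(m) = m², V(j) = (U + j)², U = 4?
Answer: 104976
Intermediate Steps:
V(j) = (4 + j)²
T = 0 (T = 0*15 = 0)
(T*V(-5) + u(-18))² = (0*(4 - 5)² + (-18)²)² = (0*(-1)² + 324)² = (0*1 + 324)² = (0 + 324)² = 324² = 104976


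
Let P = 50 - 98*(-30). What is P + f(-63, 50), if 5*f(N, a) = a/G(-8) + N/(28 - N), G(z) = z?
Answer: 777039/260 ≈ 2988.6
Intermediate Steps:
f(N, a) = -a/40 + N/(5*(28 - N)) (f(N, a) = (a/(-8) + N/(28 - N))/5 = (a*(-⅛) + N/(28 - N))/5 = (-a/8 + N/(28 - N))/5 = -a/40 + N/(5*(28 - N)))
P = 2990 (P = 50 + 2940 = 2990)
P + f(-63, 50) = 2990 + (-8*(-63) + 28*50 - 1*(-63)*50)/(40*(-28 - 63)) = 2990 + (1/40)*(504 + 1400 + 3150)/(-91) = 2990 + (1/40)*(-1/91)*5054 = 2990 - 361/260 = 777039/260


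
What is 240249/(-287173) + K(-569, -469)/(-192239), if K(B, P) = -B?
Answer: -46348628948/55205850347 ≈ -0.83956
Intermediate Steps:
240249/(-287173) + K(-569, -469)/(-192239) = 240249/(-287173) - 1*(-569)/(-192239) = 240249*(-1/287173) + 569*(-1/192239) = -240249/287173 - 569/192239 = -46348628948/55205850347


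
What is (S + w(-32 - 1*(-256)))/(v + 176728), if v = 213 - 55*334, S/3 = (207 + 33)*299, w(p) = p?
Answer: 215504/158571 ≈ 1.3590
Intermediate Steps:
S = 215280 (S = 3*((207 + 33)*299) = 3*(240*299) = 3*71760 = 215280)
v = -18157 (v = 213 - 18370 = -18157)
(S + w(-32 - 1*(-256)))/(v + 176728) = (215280 + (-32 - 1*(-256)))/(-18157 + 176728) = (215280 + (-32 + 256))/158571 = (215280 + 224)*(1/158571) = 215504*(1/158571) = 215504/158571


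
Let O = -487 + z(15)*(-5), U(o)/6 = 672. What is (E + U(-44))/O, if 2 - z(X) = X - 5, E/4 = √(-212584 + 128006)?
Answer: -1344/149 - 4*I*√84578/447 ≈ -9.0201 - 2.6024*I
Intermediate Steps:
U(o) = 4032 (U(o) = 6*672 = 4032)
E = 4*I*√84578 (E = 4*√(-212584 + 128006) = 4*√(-84578) = 4*(I*√84578) = 4*I*√84578 ≈ 1163.3*I)
z(X) = 7 - X (z(X) = 2 - (X - 5) = 2 - (-5 + X) = 2 + (5 - X) = 7 - X)
O = -447 (O = -487 + (7 - 1*15)*(-5) = -487 + (7 - 15)*(-5) = -487 - 8*(-5) = -487 + 40 = -447)
(E + U(-44))/O = (4*I*√84578 + 4032)/(-447) = (4032 + 4*I*√84578)*(-1/447) = -1344/149 - 4*I*√84578/447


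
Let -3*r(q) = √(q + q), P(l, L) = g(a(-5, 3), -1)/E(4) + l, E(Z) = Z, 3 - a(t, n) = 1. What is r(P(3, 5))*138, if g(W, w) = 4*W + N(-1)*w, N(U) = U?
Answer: -23*√42 ≈ -149.06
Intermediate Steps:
a(t, n) = 2 (a(t, n) = 3 - 1*1 = 3 - 1 = 2)
g(W, w) = -w + 4*W (g(W, w) = 4*W - w = -w + 4*W)
P(l, L) = 9/4 + l (P(l, L) = (-1*(-1) + 4*2)/4 + l = (1 + 8)*(¼) + l = 9*(¼) + l = 9/4 + l)
r(q) = -√2*√q/3 (r(q) = -√(q + q)/3 = -√2*√q/3)
r(P(3, 5))*138 = -√2*√(9/4 + 3)/3*138 = -√2*√(21/4)/3*138 = -√2*√21/2/3*138 = -√42/6*138 = -23*√42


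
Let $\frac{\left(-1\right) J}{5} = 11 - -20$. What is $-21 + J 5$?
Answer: $-796$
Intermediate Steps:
$J = -155$ ($J = - 5 \left(11 - -20\right) = - 5 \left(11 + 20\right) = \left(-5\right) 31 = -155$)
$-21 + J 5 = -21 - 775 = -796$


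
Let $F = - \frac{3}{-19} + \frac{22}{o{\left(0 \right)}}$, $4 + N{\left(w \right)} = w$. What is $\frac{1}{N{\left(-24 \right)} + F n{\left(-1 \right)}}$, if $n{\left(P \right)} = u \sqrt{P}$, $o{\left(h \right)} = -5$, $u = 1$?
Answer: $- \frac{252700}{7238009} + \frac{38285 i}{7238009} \approx -0.034913 + 0.0052894 i$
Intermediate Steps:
$N{\left(w \right)} = -4 + w$
$n{\left(P \right)} = \sqrt{P}$ ($n{\left(P \right)} = 1 \sqrt{P} = \sqrt{P}$)
$F = - \frac{403}{95}$ ($F = - \frac{3}{-19} + \frac{22}{-5} = \left(-3\right) \left(- \frac{1}{19}\right) + 22 \left(- \frac{1}{5}\right) = \frac{3}{19} - \frac{22}{5} = - \frac{403}{95} \approx -4.2421$)
$\frac{1}{N{\left(-24 \right)} + F n{\left(-1 \right)}} = \frac{1}{\left(-4 - 24\right) - \frac{403 \sqrt{-1}}{95}} = \frac{1}{-28 - \frac{403 i}{95}} = \frac{9025 \left(-28 + \frac{403 i}{95}\right)}{7238009}$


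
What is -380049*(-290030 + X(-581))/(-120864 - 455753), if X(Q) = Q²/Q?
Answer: -110446419939/576617 ≈ -1.9154e+5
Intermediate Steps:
X(Q) = Q
-380049*(-290030 + X(-581))/(-120864 - 455753) = -380049*(-290030 - 581)/(-120864 - 455753) = -380049/((-576617/(-290611))) = -380049/((-576617*(-1/290611))) = -380049/576617/290611 = -380049*290611/576617 = -110446419939/576617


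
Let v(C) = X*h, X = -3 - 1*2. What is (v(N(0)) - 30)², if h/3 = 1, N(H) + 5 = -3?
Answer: 2025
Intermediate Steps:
N(H) = -8 (N(H) = -5 - 3 = -8)
X = -5 (X = -3 - 2 = -5)
h = 3 (h = 3*1 = 3)
v(C) = -15 (v(C) = -5*3 = -15)
(v(N(0)) - 30)² = (-15 - 30)² = (-45)² = 2025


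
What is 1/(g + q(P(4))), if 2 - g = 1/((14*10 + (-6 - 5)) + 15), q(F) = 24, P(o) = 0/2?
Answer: 144/3743 ≈ 0.038472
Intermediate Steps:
P(o) = 0 (P(o) = 0*(½) = 0)
g = 287/144 (g = 2 - 1/((14*10 + (-6 - 5)) + 15) = 2 - 1/((140 - 11) + 15) = 2 - 1/(129 + 15) = 2 - 1/144 = 287/144 ≈ 1.9931)
1/(g + q(P(4))) = 1/(287/144 + 24) = 1/(3743/144) = 144/3743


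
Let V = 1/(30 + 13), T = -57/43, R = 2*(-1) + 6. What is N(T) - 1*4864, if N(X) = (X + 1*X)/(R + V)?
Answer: -841586/173 ≈ -4864.7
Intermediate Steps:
R = 4 (R = -2 + 6 = 4)
T = -57/43 (T = -57*1/43 = -57/43 ≈ -1.3256)
V = 1/43 ≈ 0.023256
N(X) = 86*X/173 (N(X) = (X + 1*X)/(4 + 1/43) = (X + X)/(173/43) = (2*X)*(43/173) = 86*X/173)
N(T) - 1*4864 = (86/173)*(-57/43) - 1*4864 = -114/173 - 4864 = -841586/173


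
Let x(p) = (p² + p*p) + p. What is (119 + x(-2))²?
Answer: 15625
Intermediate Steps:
x(p) = p + 2*p² (x(p) = (p² + p²) + p = 2*p² + p = p + 2*p²)
(119 + x(-2))² = (119 - 2*(1 + 2*(-2)))² = (119 - 2*(1 - 4))² = (119 - 2*(-3))² = (119 + 6)² = 125² = 15625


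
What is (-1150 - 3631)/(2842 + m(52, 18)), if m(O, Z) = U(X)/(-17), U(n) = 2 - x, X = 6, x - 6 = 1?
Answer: -81277/48319 ≈ -1.6821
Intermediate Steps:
x = 7 (x = 6 + 1 = 7)
U(n) = -5 (U(n) = 2 - 1*7 = 2 - 7 = -5)
m(O, Z) = 5/17 (m(O, Z) = -5/(-17) = -5*(-1/17) = 5/17)
(-1150 - 3631)/(2842 + m(52, 18)) = (-1150 - 3631)/(2842 + 5/17) = -4781/48319/17 = -4781*17/48319 = -81277/48319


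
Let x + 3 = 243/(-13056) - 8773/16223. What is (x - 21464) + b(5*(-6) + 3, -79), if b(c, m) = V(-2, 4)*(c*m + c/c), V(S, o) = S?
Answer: -1816994728719/70602496 ≈ -25736.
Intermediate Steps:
x = -251301647/70602496 (x = -3 + (243/(-13056) - 8773/16223) = -3 + (243*(-1/13056) - 8773*1/16223) = -3 + (-81/4352 - 8773/16223) = -3 - 39494159/70602496 = -251301647/70602496 ≈ -3.5594)
b(c, m) = -2 - 2*c*m (b(c, m) = -2*(c*m + c/c) = -2*(c*m + 1) = -2*(1 + c*m) = -2 - 2*c*m)
(x - 21464) + b(5*(-6) + 3, -79) = (-251301647/70602496 - 21464) + (-2 - 2*(5*(-6) + 3)*(-79)) = -1515663275791/70602496 + (-2 - 2*(-30 + 3)*(-79)) = -1515663275791/70602496 + (-2 - 2*(-27)*(-79)) = -1515663275791/70602496 + (-2 - 4266) = -1515663275791/70602496 - 4268 = -1816994728719/70602496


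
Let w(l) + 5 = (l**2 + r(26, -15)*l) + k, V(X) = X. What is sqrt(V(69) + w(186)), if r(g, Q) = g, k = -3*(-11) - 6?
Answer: sqrt(39523) ≈ 198.80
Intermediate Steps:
k = 27 (k = 33 - 6 = 27)
w(l) = 22 + l**2 + 26*l (w(l) = -5 + ((l**2 + 26*l) + 27) = -5 + (27 + l**2 + 26*l) = 22 + l**2 + 26*l)
sqrt(V(69) + w(186)) = sqrt(69 + (22 + 186**2 + 26*186)) = sqrt(69 + (22 + 34596 + 4836)) = sqrt(69 + 39454) = sqrt(39523)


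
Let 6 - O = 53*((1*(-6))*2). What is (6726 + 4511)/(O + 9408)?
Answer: 11237/10050 ≈ 1.1181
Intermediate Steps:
O = 642 (O = 6 - 53*(1*(-6))*2 = 6 - 53*(-6*2) = 6 - 53*(-12) = 6 - 1*(-636) = 6 + 636 = 642)
(6726 + 4511)/(O + 9408) = (6726 + 4511)/(642 + 9408) = 11237/10050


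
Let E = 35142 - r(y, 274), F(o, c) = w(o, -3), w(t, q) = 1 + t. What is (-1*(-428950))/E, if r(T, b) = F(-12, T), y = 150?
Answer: 428950/35153 ≈ 12.202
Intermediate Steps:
F(o, c) = 1 + o
r(T, b) = -11 (r(T, b) = 1 - 12 = -11)
E = 35153 (E = 35142 - 1*(-11) = 35142 + 11 = 35153)
(-1*(-428950))/E = -1*(-428950)/35153 = 428950*(1/35153) = 428950/35153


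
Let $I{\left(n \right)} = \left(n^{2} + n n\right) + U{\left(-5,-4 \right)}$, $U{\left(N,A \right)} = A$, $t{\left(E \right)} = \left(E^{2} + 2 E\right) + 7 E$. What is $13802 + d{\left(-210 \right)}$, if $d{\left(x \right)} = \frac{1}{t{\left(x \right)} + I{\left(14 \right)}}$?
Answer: $\frac{587937597}{42598} \approx 13802.0$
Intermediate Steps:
$t{\left(E \right)} = E^{2} + 9 E$
$I{\left(n \right)} = -4 + 2 n^{2}$ ($I{\left(n \right)} = \left(n^{2} + n n\right) - 4 = \left(n^{2} + n^{2}\right) - 4 = 2 n^{2} - 4 = -4 + 2 n^{2}$)
$d{\left(x \right)} = \frac{1}{388 + x \left(9 + x\right)}$ ($d{\left(x \right)} = \frac{1}{x \left(9 + x\right) - \left(4 - 2 \cdot 14^{2}\right)} = \frac{1}{x \left(9 + x\right) + \left(-4 + 2 \cdot 196\right)} = \frac{1}{x \left(9 + x\right) + \left(-4 + 392\right)} = \frac{1}{x \left(9 + x\right) + 388} = \frac{1}{388 + x \left(9 + x\right)}$)
$13802 + d{\left(-210 \right)} = 13802 + \frac{1}{388 - 210 \left(9 - 210\right)} = 13802 + \frac{1}{388 - -42210} = 13802 + \frac{1}{388 + 42210} = 13802 + \frac{1}{42598} = \frac{587937597}{42598}$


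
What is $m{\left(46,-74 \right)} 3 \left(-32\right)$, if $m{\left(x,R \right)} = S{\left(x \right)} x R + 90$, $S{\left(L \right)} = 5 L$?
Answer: $75151680$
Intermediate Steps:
$m{\left(x,R \right)} = 90 + 5 R x^{2}$ ($m{\left(x,R \right)} = 5 x x R + 90 = 5 x^{2} R + 90 = 5 R x^{2} + 90 = 90 + 5 R x^{2}$)
$m{\left(46,-74 \right)} 3 \left(-32\right) = \left(90 + 5 \left(-74\right) 46^{2}\right) 3 \left(-32\right) = \left(90 + 5 \left(-74\right) 2116\right) \left(-96\right) = \left(90 - 782920\right) \left(-96\right) = \left(-782830\right) \left(-96\right) = 75151680$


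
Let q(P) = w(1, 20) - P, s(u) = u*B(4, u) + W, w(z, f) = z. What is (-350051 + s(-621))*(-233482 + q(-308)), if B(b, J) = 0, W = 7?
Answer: 81620809612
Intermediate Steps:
s(u) = 7 (s(u) = u*0 + 7 = 0 + 7 = 7)
q(P) = 1 - P
(-350051 + s(-621))*(-233482 + q(-308)) = (-350051 + 7)*(-233482 + (1 - 1*(-308))) = -350044*(-233482 + (1 + 308)) = -350044*(-233482 + 309) = -350044*(-233173) = 81620809612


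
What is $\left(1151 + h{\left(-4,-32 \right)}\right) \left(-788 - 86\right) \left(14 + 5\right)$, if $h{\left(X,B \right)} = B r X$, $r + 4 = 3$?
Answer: $-16987938$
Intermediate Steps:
$r = -1$ ($r = -4 + 3 = -1$)
$h{\left(X,B \right)} = - B X$ ($h{\left(X,B \right)} = B \left(-1\right) X = - B X$)
$\left(1151 + h{\left(-4,-32 \right)}\right) \left(-788 - 86\right) \left(14 + 5\right) = \left(1151 - \left(-32\right) \left(-4\right)\right) \left(-788 - 86\right) \left(14 + 5\right) = \left(1151 - 128\right) \left(-874\right) 19 = 1023 \left(-874\right) 19 = \left(-894102\right) 19 = -16987938$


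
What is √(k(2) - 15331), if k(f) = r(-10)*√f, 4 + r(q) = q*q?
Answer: √(-15331 + 96*√2) ≈ 123.27*I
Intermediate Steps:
r(q) = -4 + q² (r(q) = -4 + q*q = -4 + q²)
k(f) = 96*√f (k(f) = (-4 + (-10)²)*√f = (-4 + 100)*√f = 96*√f)
√(k(2) - 15331) = √(96*√2 - 15331) = √(-15331 + 96*√2)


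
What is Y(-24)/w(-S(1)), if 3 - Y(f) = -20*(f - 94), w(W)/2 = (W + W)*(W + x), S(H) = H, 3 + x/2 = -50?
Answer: -2357/428 ≈ -5.5070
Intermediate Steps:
x = -106 (x = -6 + 2*(-50) = -6 - 100 = -106)
w(W) = 4*W*(-106 + W) (w(W) = 2*((W + W)*(W - 106)) = 2*((2*W)*(-106 + W)) = 2*(2*W*(-106 + W)) = 4*W*(-106 + W))
Y(f) = -1877 + 20*f (Y(f) = 3 - (-20)*(f - 94) = 3 - (-20)*(-94 + f) = 3 - (1880 - 20*f) = 3 + (-1880 + 20*f) = -1877 + 20*f)
Y(-24)/w(-S(1)) = (-1877 + 20*(-24))/((4*(-1*1)*(-106 - 1*1))) = (-1877 - 480)/((4*(-1)*(-106 - 1))) = -2357/(4*(-1)*(-107)) = -2357/428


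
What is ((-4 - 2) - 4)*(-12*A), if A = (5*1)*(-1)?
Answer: -600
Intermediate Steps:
A = -5 (A = 5*(-1) = -5)
((-4 - 2) - 4)*(-12*A) = ((-4 - 2) - 4)*(-12*(-5)) = (-6 - 4)*60 = -10*60 = -600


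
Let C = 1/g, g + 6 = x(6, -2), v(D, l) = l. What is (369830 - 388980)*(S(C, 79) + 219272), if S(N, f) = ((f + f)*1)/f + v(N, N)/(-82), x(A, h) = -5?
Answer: -1893792801675/451 ≈ -4.1991e+9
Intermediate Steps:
g = -11 (g = -6 - 5 = -11)
C = -1/11 (C = 1/(-11) = -1/11 ≈ -0.090909)
S(N, f) = 2 - N/82 (S(N, f) = ((f + f)*1)/f + N/(-82) = ((2*f)*1)/f + N*(-1/82) = (2*f)/f - N/82 = 2 - N/82)
(369830 - 388980)*(S(C, 79) + 219272) = (369830 - 388980)*((2 - 1/82*(-1/11)) + 219272) = -19150*((2 + 1/902) + 219272) = -19150*(1805/902 + 219272) = -19150*197785149/902 = -1893792801675/451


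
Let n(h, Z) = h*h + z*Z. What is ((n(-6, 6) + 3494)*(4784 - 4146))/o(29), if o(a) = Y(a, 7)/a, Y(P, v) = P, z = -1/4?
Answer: 2251183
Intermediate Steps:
z = -¼ (z = -1*¼ = -¼ ≈ -0.25000)
n(h, Z) = h² - Z/4 (n(h, Z) = h*h - Z/4 = h² - Z/4)
o(a) = 1 (o(a) = a/a = 1)
((n(-6, 6) + 3494)*(4784 - 4146))/o(29) = ((((-6)² - ¼*6) + 3494)*(4784 - 4146))/1 = (((36 - 3/2) + 3494)*638)*1 = ((69/2 + 3494)*638)*1 = ((7057/2)*638)*1 = 2251183*1 = 2251183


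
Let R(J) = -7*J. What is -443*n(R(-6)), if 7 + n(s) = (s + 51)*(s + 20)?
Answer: -2551237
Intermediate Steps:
n(s) = -7 + (20 + s)*(51 + s) (n(s) = -7 + (s + 51)*(s + 20) = -7 + (51 + s)*(20 + s) = -7 + (20 + s)*(51 + s))
-443*n(R(-6)) = -443*(1013 + (-7*(-6))² + 71*(-7*(-6))) = -443*(1013 + 42² + 71*42) = -443*(1013 + 1764 + 2982) = -443*5759 = -2551237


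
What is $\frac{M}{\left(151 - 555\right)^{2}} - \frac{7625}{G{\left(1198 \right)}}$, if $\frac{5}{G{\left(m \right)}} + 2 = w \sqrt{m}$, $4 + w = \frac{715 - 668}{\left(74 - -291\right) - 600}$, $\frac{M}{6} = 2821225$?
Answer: $\frac{257368075}{81608} + 6405 \sqrt{1198} \approx 2.2484 \cdot 10^{5}$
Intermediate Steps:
$M = 16927350$ ($M = 6 \cdot 2821225 = 16927350$)
$w = - \frac{21}{5}$ ($w = -4 + \frac{715 - 668}{\left(74 - -291\right) - 600} = -4 + \frac{47}{\left(74 + 291\right) - 600} = -4 + \frac{47}{365 - 600} = -4 + \frac{47}{-235} = -4 + 47 \left(- \frac{1}{235}\right) = -4 - \frac{1}{5} = - \frac{21}{5} \approx -4.2$)
$G{\left(m \right)} = \frac{5}{-2 - \frac{21 \sqrt{m}}{5}}$
$\frac{M}{\left(151 - 555\right)^{2}} - \frac{7625}{G{\left(1198 \right)}} = \frac{16927350}{\left(151 - 555\right)^{2}} - \frac{7625}{\left(-25\right) \frac{1}{10 + 21 \sqrt{1198}}} = \frac{16927350}{\left(-404\right)^{2}} - 7625 \left(- \frac{2}{5} - \frac{21 \sqrt{1198}}{25}\right) = \frac{16927350}{163216} + \left(3050 + 6405 \sqrt{1198}\right) = 16927350 \cdot \frac{1}{163216} + \left(3050 + 6405 \sqrt{1198}\right) = \frac{8463675}{81608} + \left(3050 + 6405 \sqrt{1198}\right) = \frac{257368075}{81608} + 6405 \sqrt{1198}$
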